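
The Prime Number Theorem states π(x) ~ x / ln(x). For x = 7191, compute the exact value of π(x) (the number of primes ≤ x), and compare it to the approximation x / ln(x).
π(7191) = 918;  x/ln(x) ≈ 809.74;  relative error ≈ 11.79%.

Directly count primes up to 7191: π(7191) = 918. The PNT approximation gives 7191/ln(7191) ≈ 7191/8.88059 ≈ 809.74. Relative error (π(x) − x/ln(x)) / π(x) ≈ 11.79%; the approximation is known to undercount slightly (Li(x) is a better estimate).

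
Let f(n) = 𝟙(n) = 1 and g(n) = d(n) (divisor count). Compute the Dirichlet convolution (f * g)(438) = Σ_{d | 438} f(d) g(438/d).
(𝟙 * d)(438) = 27

Divisors of 438: [1, 2, 3, 6, 73, 146, 219, 438]. For each d | 438:
  d = 1: 𝟙(1) · d(438/1) = 1 · 8 = 8
  d = 2: 𝟙(2) · d(438/2) = 1 · 4 = 4
  d = 3: 𝟙(3) · d(438/3) = 1 · 4 = 4
  d = 6: 𝟙(6) · d(438/6) = 1 · 2 = 2
  d = 73: 𝟙(73) · d(438/73) = 1 · 4 = 4
  d = 146: 𝟙(146) · d(438/146) = 1 · 2 = 2
  d = 219: 𝟙(219) · d(438/219) = 1 · 2 = 2
  d = 438: 𝟙(438) · d(438/438) = 1 · 1 = 1
Summing: (𝟙 * d)(438) = 8 + 4 + 4 + 2 + 4 + 2 + 2 + 1 = 27.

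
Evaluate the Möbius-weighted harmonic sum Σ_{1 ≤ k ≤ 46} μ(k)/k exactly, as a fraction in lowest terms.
Σ μ(k)/k = 10026981687881/13082761331670030

Values of μ(k) for 1 ≤ k ≤ 46: μ(1) = 1, μ(2) = -1, μ(3) = -1, μ(5) = -1, μ(6) = 1, μ(7) = -1, μ(10) = 1, μ(11) = -1, μ(13) = -1, μ(14) = 1, μ(15) = 1, μ(17) = -1, μ(19) = -1, μ(21) = 1, μ(22) = 1, μ(23) = -1, μ(26) = 1, μ(29) = -1, μ(30) = -1, μ(31) = -1, μ(33) = 1, μ(34) = 1, μ(35) = 1, μ(37) = -1, μ(38) = 1, μ(39) = 1, μ(41) = -1, μ(42) = -1, μ(43) = -1, μ(46) = 1, with μ = 0 on non-squarefree integers. Summing μ(k)/k for k where μ(k) ≠ 0 gives 10026981687881/13082761331670030 ≈ 0.0008. (PNT ⟺ this sum → 0 as n → ∞.)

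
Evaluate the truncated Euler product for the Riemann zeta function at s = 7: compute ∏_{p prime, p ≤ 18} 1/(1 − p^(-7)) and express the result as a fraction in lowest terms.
∏ = 1568943454272558717737486157352171875/1555952378670727988561018941661818384

The primes p ≤ 18 are [2, 3, 5, 7, 11, 13, 17]. For each prime, (1 − 1/p^7)^(-1) = p^7 / (p^7 − 1). The product is (1 − 1/2^7)^(-1), (1 − 1/3^7)^(-1), (1 − 1/5^7)^(-1), (1 − 1/7^7)^(-1), (1 − 1/11^7)^(-1), (1 − 1/13^7)^(-1), (1 − 1/17^7)^(-1) = ∏ p^7 / (p^7 − 1) = 1568943454272558717737486157352171875/1555952378670727988561018941661818384.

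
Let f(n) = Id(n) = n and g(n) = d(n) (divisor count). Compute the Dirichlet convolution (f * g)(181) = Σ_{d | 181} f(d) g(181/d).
(Id * d)(181) = 183

Divisors of 181: [1, 181]. For each d | 181:
  d = 1: Id(1) · d(181/1) = 1 · 2 = 2
  d = 181: Id(181) · d(181/181) = 181 · 1 = 181
Summing: (Id * d)(181) = 2 + 181 = 183.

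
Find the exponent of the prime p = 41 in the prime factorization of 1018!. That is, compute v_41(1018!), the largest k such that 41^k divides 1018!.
v_41(1018!) = 24

Legendre's formula: v_p(n!) = Σ_{k ≥ 1} ⌊n / p^k⌋. For p = 41, n = 1018, the terms are:
  ⌊1018/41^1⌋ = ⌊1018/41⌋ = 24
(the next term ⌊1018/41^2⌋ = 0, terminating the sum). Summing: v_41(1018!) = 24 = 24.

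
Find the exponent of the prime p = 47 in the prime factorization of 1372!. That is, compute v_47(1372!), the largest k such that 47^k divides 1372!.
v_47(1372!) = 29

Legendre's formula: v_p(n!) = Σ_{k ≥ 1} ⌊n / p^k⌋. For p = 47, n = 1372, the terms are:
  ⌊1372/47^1⌋ = ⌊1372/47⌋ = 29
(the next term ⌊1372/47^2⌋ = 0, terminating the sum). Summing: v_47(1372!) = 29 = 29.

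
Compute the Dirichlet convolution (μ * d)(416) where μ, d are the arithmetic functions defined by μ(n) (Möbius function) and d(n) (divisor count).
(μ * d)(416) = 1

Divisors of 416: [1, 2, 4, 8, 13, 16, 26, 32, 52, 104, 208, 416]. For each d | 416:
  d = 1: μ(1) · d(416/1) = 1 · 12 = 12
  d = 2: μ(2) · d(416/2) = -1 · 10 = -10
  d = 4: μ(4) · d(416/4) = 0 · 8 = 0
  d = 8: μ(8) · d(416/8) = 0 · 6 = 0
  d = 13: μ(13) · d(416/13) = -1 · 6 = -6
  d = 16: μ(16) · d(416/16) = 0 · 4 = 0
  d = 26: μ(26) · d(416/26) = 1 · 5 = 5
  d = 32: μ(32) · d(416/32) = 0 · 2 = 0
  d = 52: μ(52) · d(416/52) = 0 · 4 = 0
  d = 104: μ(104) · d(416/104) = 0 · 3 = 0
  d = 208: μ(208) · d(416/208) = 0 · 2 = 0
  d = 416: μ(416) · d(416/416) = 0 · 1 = 0
Summing: (μ * d)(416) = 12 + -10 + 0 + 0 + -6 + 0 + 5 + 0 + 0 + 0 + 0 + 0 = 1.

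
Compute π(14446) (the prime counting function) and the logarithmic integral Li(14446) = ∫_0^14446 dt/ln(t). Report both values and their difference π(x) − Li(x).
π(14446) = 1693;  Li(14446) ≈ 1718.90;  π(x) − Li(x) ≈ -25.90.

Direct count of primes ≤ 14446 gives π(14446) = 1693. Numerical evaluation of the logarithmic integral gives Li(14446) ≈ 1718.90. The difference π(x) − Li(x) ≈ -25.90 is typically negative for small/moderate x (Li(x) overestimates), though Littlewood's theorem shows this sign changes infinitely often.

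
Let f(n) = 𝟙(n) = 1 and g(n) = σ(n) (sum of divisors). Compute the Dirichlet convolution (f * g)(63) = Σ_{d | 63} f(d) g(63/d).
(𝟙 * σ)(63) = 162

Divisors of 63: [1, 3, 7, 9, 21, 63]. For each d | 63:
  d = 1: 𝟙(1) · σ(63/1) = 1 · 104 = 104
  d = 3: 𝟙(3) · σ(63/3) = 1 · 32 = 32
  d = 7: 𝟙(7) · σ(63/7) = 1 · 13 = 13
  d = 9: 𝟙(9) · σ(63/9) = 1 · 8 = 8
  d = 21: 𝟙(21) · σ(63/21) = 1 · 4 = 4
  d = 63: 𝟙(63) · σ(63/63) = 1 · 1 = 1
Summing: (𝟙 * σ)(63) = 104 + 32 + 13 + 8 + 4 + 1 = 162.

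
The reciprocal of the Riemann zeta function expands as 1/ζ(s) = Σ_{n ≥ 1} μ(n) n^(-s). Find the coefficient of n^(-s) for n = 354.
μ(354) = -1

Factor n = 354 = 2 · 3 · 59. μ(n) = 0 if any exponent ≥ 2 (not squarefree); otherwise μ(n) = (−1)^{ω(n)} where ω(n) is the number of distinct prime factors. Applying: μ(354) = -1.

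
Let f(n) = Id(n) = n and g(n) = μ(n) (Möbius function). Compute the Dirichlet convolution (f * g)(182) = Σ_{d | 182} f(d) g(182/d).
(Id * μ)(182) = 72

Divisors of 182: [1, 2, 7, 13, 14, 26, 91, 182]. For each d | 182:
  d = 1: Id(1) · μ(182/1) = 1 · -1 = -1
  d = 2: Id(2) · μ(182/2) = 2 · 1 = 2
  d = 7: Id(7) · μ(182/7) = 7 · 1 = 7
  d = 13: Id(13) · μ(182/13) = 13 · 1 = 13
  d = 14: Id(14) · μ(182/14) = 14 · -1 = -14
  d = 26: Id(26) · μ(182/26) = 26 · -1 = -26
  d = 91: Id(91) · μ(182/91) = 91 · -1 = -91
  d = 182: Id(182) · μ(182/182) = 182 · 1 = 182
Summing: (Id * μ)(182) = -1 + 2 + 7 + 13 + -14 + -26 + -91 + 182 = 72.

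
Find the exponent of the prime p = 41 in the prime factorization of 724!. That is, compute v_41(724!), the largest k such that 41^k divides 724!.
v_41(724!) = 17

Legendre's formula: v_p(n!) = Σ_{k ≥ 1} ⌊n / p^k⌋. For p = 41, n = 724, the terms are:
  ⌊724/41^1⌋ = ⌊724/41⌋ = 17
(the next term ⌊724/41^2⌋ = 0, terminating the sum). Summing: v_41(724!) = 17 = 17.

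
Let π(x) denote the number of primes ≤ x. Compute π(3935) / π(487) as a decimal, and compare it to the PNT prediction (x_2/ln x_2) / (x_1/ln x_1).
π(3935)/π(487) = 546/93 ≈ 5.8710;  PNT prediction ≈ 6.0406.

π(487) = 93 and π(3935) = 546, so π(3935)/π(487) ≈ 5.8710. The PNT-predicted ratio is (3935/ln(3935)) / (487/ln(487)) ≈ 6.0406. The two agree to within a few percent, as expected.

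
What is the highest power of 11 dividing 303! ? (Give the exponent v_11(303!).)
v_11(303!) = 29

Legendre's formula: v_p(n!) = Σ_{k ≥ 1} ⌊n / p^k⌋. For p = 11, n = 303, the terms are:
  ⌊303/11^1⌋ = ⌊303/11⌋ = 27
  ⌊303/11^2⌋ = ⌊303/121⌋ = 2
(the next term ⌊303/11^3⌋ = 0, terminating the sum). Summing: v_11(303!) = 27 + 2 = 29.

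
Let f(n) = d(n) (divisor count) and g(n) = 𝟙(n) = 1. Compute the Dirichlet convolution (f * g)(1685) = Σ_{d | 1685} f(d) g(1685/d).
(d * 𝟙)(1685) = 9

Divisors of 1685: [1, 5, 337, 1685]. For each d | 1685:
  d = 1: d(1) · 𝟙(1685/1) = 1 · 1 = 1
  d = 5: d(5) · 𝟙(1685/5) = 2 · 1 = 2
  d = 337: d(337) · 𝟙(1685/337) = 2 · 1 = 2
  d = 1685: d(1685) · 𝟙(1685/1685) = 4 · 1 = 4
Summing: (d * 𝟙)(1685) = 1 + 2 + 2 + 4 = 9.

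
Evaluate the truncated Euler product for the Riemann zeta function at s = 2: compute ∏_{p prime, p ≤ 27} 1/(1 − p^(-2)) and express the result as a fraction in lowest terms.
∏ = 718188003533/440301256704

The primes p ≤ 27 are [2, 3, 5, 7, 11, 13, 17, 19, 23]. For each prime, (1 − 1/p^2)^(-1) = p^2 / (p^2 − 1). The product is (1 − 1/2^2)^(-1), (1 − 1/3^2)^(-1), (1 − 1/5^2)^(-1), (1 − 1/7^2)^(-1), (1 − 1/11^2)^(-1), (1 − 1/13^2)^(-1), (1 − 1/17^2)^(-1), (1 − 1/19^2)^(-1), (1 − 1/23^2)^(-1) = ∏ p^2 / (p^2 − 1) = 718188003533/440301256704.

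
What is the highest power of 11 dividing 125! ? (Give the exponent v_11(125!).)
v_11(125!) = 12

Legendre's formula: v_p(n!) = Σ_{k ≥ 1} ⌊n / p^k⌋. For p = 11, n = 125, the terms are:
  ⌊125/11^1⌋ = ⌊125/11⌋ = 11
  ⌊125/11^2⌋ = ⌊125/121⌋ = 1
(the next term ⌊125/11^3⌋ = 0, terminating the sum). Summing: v_11(125!) = 11 + 1 = 12.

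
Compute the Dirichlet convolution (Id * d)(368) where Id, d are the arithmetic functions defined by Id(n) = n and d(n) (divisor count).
(Id * d)(368) = 1425

Divisors of 368: [1, 2, 4, 8, 16, 23, 46, 92, 184, 368]. For each d | 368:
  d = 1: Id(1) · d(368/1) = 1 · 10 = 10
  d = 2: Id(2) · d(368/2) = 2 · 8 = 16
  d = 4: Id(4) · d(368/4) = 4 · 6 = 24
  d = 8: Id(8) · d(368/8) = 8 · 4 = 32
  d = 16: Id(16) · d(368/16) = 16 · 2 = 32
  d = 23: Id(23) · d(368/23) = 23 · 5 = 115
  d = 46: Id(46) · d(368/46) = 46 · 4 = 184
  d = 92: Id(92) · d(368/92) = 92 · 3 = 276
  d = 184: Id(184) · d(368/184) = 184 · 2 = 368
  d = 368: Id(368) · d(368/368) = 368 · 1 = 368
Summing: (Id * d)(368) = 10 + 16 + 24 + 32 + 32 + 115 + 184 + 276 + 368 + 368 = 1425.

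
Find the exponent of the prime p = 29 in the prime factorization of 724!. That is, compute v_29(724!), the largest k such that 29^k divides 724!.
v_29(724!) = 24

Legendre's formula: v_p(n!) = Σ_{k ≥ 1} ⌊n / p^k⌋. For p = 29, n = 724, the terms are:
  ⌊724/29^1⌋ = ⌊724/29⌋ = 24
(the next term ⌊724/29^2⌋ = 0, terminating the sum). Summing: v_29(724!) = 24 = 24.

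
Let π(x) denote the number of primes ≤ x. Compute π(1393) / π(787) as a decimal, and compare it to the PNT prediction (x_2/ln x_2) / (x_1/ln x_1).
π(1393)/π(787) = 221/138 ≈ 1.6014;  PNT prediction ≈ 1.6304.

π(787) = 138 and π(1393) = 221, so π(1393)/π(787) ≈ 1.6014. The PNT-predicted ratio is (1393/ln(1393)) / (787/ln(787)) ≈ 1.6304. The two agree to within a few percent, as expected.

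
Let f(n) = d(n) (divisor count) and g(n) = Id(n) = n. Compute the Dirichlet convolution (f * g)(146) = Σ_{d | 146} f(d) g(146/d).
(d * Id)(146) = 300

Divisors of 146: [1, 2, 73, 146]. For each d | 146:
  d = 1: d(1) · Id(146/1) = 1 · 146 = 146
  d = 2: d(2) · Id(146/2) = 2 · 73 = 146
  d = 73: d(73) · Id(146/73) = 2 · 2 = 4
  d = 146: d(146) · Id(146/146) = 4 · 1 = 4
Summing: (d * Id)(146) = 146 + 146 + 4 + 4 = 300.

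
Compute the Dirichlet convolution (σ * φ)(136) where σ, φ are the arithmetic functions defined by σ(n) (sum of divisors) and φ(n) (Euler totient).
(σ * φ)(136) = 1088

Divisors of 136: [1, 2, 4, 8, 17, 34, 68, 136]. For each d | 136:
  d = 1: σ(1) · φ(136/1) = 1 · 64 = 64
  d = 2: σ(2) · φ(136/2) = 3 · 32 = 96
  d = 4: σ(4) · φ(136/4) = 7 · 16 = 112
  d = 8: σ(8) · φ(136/8) = 15 · 16 = 240
  d = 17: σ(17) · φ(136/17) = 18 · 4 = 72
  d = 34: σ(34) · φ(136/34) = 54 · 2 = 108
  d = 68: σ(68) · φ(136/68) = 126 · 1 = 126
  d = 136: σ(136) · φ(136/136) = 270 · 1 = 270
Summing: (σ * φ)(136) = 64 + 96 + 112 + 240 + 72 + 108 + 126 + 270 = 1088.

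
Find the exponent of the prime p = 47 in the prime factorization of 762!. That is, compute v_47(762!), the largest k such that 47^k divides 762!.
v_47(762!) = 16

Legendre's formula: v_p(n!) = Σ_{k ≥ 1} ⌊n / p^k⌋. For p = 47, n = 762, the terms are:
  ⌊762/47^1⌋ = ⌊762/47⌋ = 16
(the next term ⌊762/47^2⌋ = 0, terminating the sum). Summing: v_47(762!) = 16 = 16.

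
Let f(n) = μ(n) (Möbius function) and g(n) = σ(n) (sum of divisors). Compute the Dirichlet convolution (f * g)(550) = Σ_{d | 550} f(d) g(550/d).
(μ * σ)(550) = 550

Divisors of 550: [1, 2, 5, 10, 11, 22, 25, 50, 55, 110, 275, 550]. For each d | 550:
  d = 1: μ(1) · σ(550/1) = 1 · 1116 = 1116
  d = 2: μ(2) · σ(550/2) = -1 · 372 = -372
  d = 5: μ(5) · σ(550/5) = -1 · 216 = -216
  d = 10: μ(10) · σ(550/10) = 1 · 72 = 72
  d = 11: μ(11) · σ(550/11) = -1 · 93 = -93
  d = 22: μ(22) · σ(550/22) = 1 · 31 = 31
  d = 25: μ(25) · σ(550/25) = 0 · 36 = 0
  d = 50: μ(50) · σ(550/50) = 0 · 12 = 0
  d = 55: μ(55) · σ(550/55) = 1 · 18 = 18
  d = 110: μ(110) · σ(550/110) = -1 · 6 = -6
  d = 275: μ(275) · σ(550/275) = 0 · 3 = 0
  d = 550: μ(550) · σ(550/550) = 0 · 1 = 0
Summing: (μ * σ)(550) = 1116 + -372 + -216 + 72 + -93 + 31 + 0 + 0 + 18 + -6 + 0 + 0 = 550.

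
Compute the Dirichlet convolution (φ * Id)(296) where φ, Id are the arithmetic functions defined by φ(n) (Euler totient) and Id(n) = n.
(φ * Id)(296) = 1460

Divisors of 296: [1, 2, 4, 8, 37, 74, 148, 296]. For each d | 296:
  d = 1: φ(1) · Id(296/1) = 1 · 296 = 296
  d = 2: φ(2) · Id(296/2) = 1 · 148 = 148
  d = 4: φ(4) · Id(296/4) = 2 · 74 = 148
  d = 8: φ(8) · Id(296/8) = 4 · 37 = 148
  d = 37: φ(37) · Id(296/37) = 36 · 8 = 288
  d = 74: φ(74) · Id(296/74) = 36 · 4 = 144
  d = 148: φ(148) · Id(296/148) = 72 · 2 = 144
  d = 296: φ(296) · Id(296/296) = 144 · 1 = 144
Summing: (φ * Id)(296) = 296 + 148 + 148 + 148 + 288 + 144 + 144 + 144 = 1460.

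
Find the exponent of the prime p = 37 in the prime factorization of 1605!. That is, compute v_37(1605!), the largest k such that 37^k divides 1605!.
v_37(1605!) = 44

Legendre's formula: v_p(n!) = Σ_{k ≥ 1} ⌊n / p^k⌋. For p = 37, n = 1605, the terms are:
  ⌊1605/37^1⌋ = ⌊1605/37⌋ = 43
  ⌊1605/37^2⌋ = ⌊1605/1369⌋ = 1
(the next term ⌊1605/37^3⌋ = 0, terminating the sum). Summing: v_37(1605!) = 43 + 1 = 44.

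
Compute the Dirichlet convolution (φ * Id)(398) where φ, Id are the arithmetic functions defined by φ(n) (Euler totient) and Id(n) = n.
(φ * Id)(398) = 1191

Divisors of 398: [1, 2, 199, 398]. For each d | 398:
  d = 1: φ(1) · Id(398/1) = 1 · 398 = 398
  d = 2: φ(2) · Id(398/2) = 1 · 199 = 199
  d = 199: φ(199) · Id(398/199) = 198 · 2 = 396
  d = 398: φ(398) · Id(398/398) = 198 · 1 = 198
Summing: (φ * Id)(398) = 398 + 199 + 396 + 198 = 1191.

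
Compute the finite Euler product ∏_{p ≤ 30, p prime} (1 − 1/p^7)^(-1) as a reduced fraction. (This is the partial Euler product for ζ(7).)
∏ = 20189988207350348919037978304364860886791127062160383015625/20022812195570168466484427140768180765465562977446282025216

The primes p ≤ 30 are [2, 3, 5, 7, 11, 13, 17, 19, 23, 29]. For each prime, (1 − 1/p^7)^(-1) = p^7 / (p^7 − 1). The product is (1 − 1/2^7)^(-1), (1 − 1/3^7)^(-1), (1 − 1/5^7)^(-1), (1 − 1/7^7)^(-1), (1 − 1/11^7)^(-1), (1 − 1/13^7)^(-1), (1 − 1/17^7)^(-1), (1 − 1/19^7)^(-1), (1 − 1/23^7)^(-1), (1 − 1/29^7)^(-1) = ∏ p^7 / (p^7 − 1) = 20189988207350348919037978304364860886791127062160383015625/20022812195570168466484427140768180765465562977446282025216.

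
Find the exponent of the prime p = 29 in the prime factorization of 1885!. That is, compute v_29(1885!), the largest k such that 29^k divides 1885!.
v_29(1885!) = 67

Legendre's formula: v_p(n!) = Σ_{k ≥ 1} ⌊n / p^k⌋. For p = 29, n = 1885, the terms are:
  ⌊1885/29^1⌋ = ⌊1885/29⌋ = 65
  ⌊1885/29^2⌋ = ⌊1885/841⌋ = 2
(the next term ⌊1885/29^3⌋ = 0, terminating the sum). Summing: v_29(1885!) = 65 + 2 = 67.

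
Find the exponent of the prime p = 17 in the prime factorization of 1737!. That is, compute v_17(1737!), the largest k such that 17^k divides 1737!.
v_17(1737!) = 108

Legendre's formula: v_p(n!) = Σ_{k ≥ 1} ⌊n / p^k⌋. For p = 17, n = 1737, the terms are:
  ⌊1737/17^1⌋ = ⌊1737/17⌋ = 102
  ⌊1737/17^2⌋ = ⌊1737/289⌋ = 6
(the next term ⌊1737/17^3⌋ = 0, terminating the sum). Summing: v_17(1737!) = 102 + 6 = 108.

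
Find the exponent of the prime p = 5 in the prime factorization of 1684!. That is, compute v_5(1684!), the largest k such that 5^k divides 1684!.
v_5(1684!) = 418

Legendre's formula: v_p(n!) = Σ_{k ≥ 1} ⌊n / p^k⌋. For p = 5, n = 1684, the terms are:
  ⌊1684/5^1⌋ = ⌊1684/5⌋ = 336
  ⌊1684/5^2⌋ = ⌊1684/25⌋ = 67
  ⌊1684/5^3⌋ = ⌊1684/125⌋ = 13
  ⌊1684/5^4⌋ = ⌊1684/625⌋ = 2
(the next term ⌊1684/5^5⌋ = 0, terminating the sum). Summing: v_5(1684!) = 336 + 67 + 13 + 2 = 418.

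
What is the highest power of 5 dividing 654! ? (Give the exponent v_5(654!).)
v_5(654!) = 162

Legendre's formula: v_p(n!) = Σ_{k ≥ 1} ⌊n / p^k⌋. For p = 5, n = 654, the terms are:
  ⌊654/5^1⌋ = ⌊654/5⌋ = 130
  ⌊654/5^2⌋ = ⌊654/25⌋ = 26
  ⌊654/5^3⌋ = ⌊654/125⌋ = 5
  ⌊654/5^4⌋ = ⌊654/625⌋ = 1
(the next term ⌊654/5^5⌋ = 0, terminating the sum). Summing: v_5(654!) = 130 + 26 + 5 + 1 = 162.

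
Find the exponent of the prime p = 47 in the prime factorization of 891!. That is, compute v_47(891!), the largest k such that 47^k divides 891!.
v_47(891!) = 18

Legendre's formula: v_p(n!) = Σ_{k ≥ 1} ⌊n / p^k⌋. For p = 47, n = 891, the terms are:
  ⌊891/47^1⌋ = ⌊891/47⌋ = 18
(the next term ⌊891/47^2⌋ = 0, terminating the sum). Summing: v_47(891!) = 18 = 18.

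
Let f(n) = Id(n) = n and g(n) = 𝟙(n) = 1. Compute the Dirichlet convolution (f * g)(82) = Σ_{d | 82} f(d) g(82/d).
(Id * 𝟙)(82) = 126

Divisors of 82: [1, 2, 41, 82]. For each d | 82:
  d = 1: Id(1) · 𝟙(82/1) = 1 · 1 = 1
  d = 2: Id(2) · 𝟙(82/2) = 2 · 1 = 2
  d = 41: Id(41) · 𝟙(82/41) = 41 · 1 = 41
  d = 82: Id(82) · 𝟙(82/82) = 82 · 1 = 82
Summing: (Id * 𝟙)(82) = 1 + 2 + 41 + 82 = 126.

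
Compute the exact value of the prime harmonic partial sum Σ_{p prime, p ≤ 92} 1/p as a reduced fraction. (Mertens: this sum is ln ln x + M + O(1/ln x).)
Σ 1/p = 42605658161771733665696611824842057/23768741896345550770650537601358310

π(92) = 24, so the primes ≤ 92 are [2, 3, 5, 7, 11, 13, 17, 19, 23, 29, 31, 37, 41, 43, 47, 53, 59, 61, 67, 71, 73, 79, 83, 89]. Summing 1/p over these primes: 42605658161771733665696611824842057/23768741896345550770650537601358310 ≈ 1.7925. Mertens estimate ln ln(92) + 0.2615 ≈ 1.7704.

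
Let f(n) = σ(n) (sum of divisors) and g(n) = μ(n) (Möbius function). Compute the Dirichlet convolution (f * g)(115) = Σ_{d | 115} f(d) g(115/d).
(σ * μ)(115) = 115

Divisors of 115: [1, 5, 23, 115]. For each d | 115:
  d = 1: σ(1) · μ(115/1) = 1 · 1 = 1
  d = 5: σ(5) · μ(115/5) = 6 · -1 = -6
  d = 23: σ(23) · μ(115/23) = 24 · -1 = -24
  d = 115: σ(115) · μ(115/115) = 144 · 1 = 144
Summing: (σ * μ)(115) = 1 + -6 + -24 + 144 = 115.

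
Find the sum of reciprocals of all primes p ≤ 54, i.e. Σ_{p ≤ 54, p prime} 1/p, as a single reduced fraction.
Σ 1/p = 54766551458687142251/32589158477190044730

π(54) = 16, so the primes ≤ 54 are [2, 3, 5, 7, 11, 13, 17, 19, 23, 29, 31, 37, 41, 43, 47, 53]. Summing 1/p over these primes: 54766551458687142251/32589158477190044730 ≈ 1.6805. Mertens estimate ln ln(54) + 0.2615 ≈ 1.6450.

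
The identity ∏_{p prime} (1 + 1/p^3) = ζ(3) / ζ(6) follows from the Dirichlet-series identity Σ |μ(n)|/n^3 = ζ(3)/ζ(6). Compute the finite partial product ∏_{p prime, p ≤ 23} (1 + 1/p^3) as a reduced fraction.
∏ = 16117288424681472/13642976755448975

The primes p ≤ 23 are [2, 3, 5, 7, 11, 13, 17, 19, 23]. For each, (1 + 1/p^3) = (p^3 + 1)/p^3. Multiplying these fractions over p ∈ [2, 3, 5, 7, 11, 13, 17, 19, 23] gives 16117288424681472/13642976755448975. (In the limit P → ∞ this tends to ζ(3)/ζ(6).)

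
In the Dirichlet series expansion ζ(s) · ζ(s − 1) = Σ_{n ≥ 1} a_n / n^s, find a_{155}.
σ(155) = 192

In the product (Σ m^0/m^s)(Σ k / k^s) = Σ (Σ_{d | n} d) / n^s, the coefficient of 1/n^s is σ(n) = Σ_{d | n} d. For n = 155, divisors are [1, 5, 31, 155]; summing: σ(155) = 192.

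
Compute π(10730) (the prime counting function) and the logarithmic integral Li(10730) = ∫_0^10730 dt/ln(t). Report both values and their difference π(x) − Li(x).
π(10730) = 1308;  Li(10730) ≈ 1325.09;  π(x) − Li(x) ≈ -17.09.

Direct count of primes ≤ 10730 gives π(10730) = 1308. Numerical evaluation of the logarithmic integral gives Li(10730) ≈ 1325.09. The difference π(x) − Li(x) ≈ -17.09 is typically negative for small/moderate x (Li(x) overestimates), though Littlewood's theorem shows this sign changes infinitely often.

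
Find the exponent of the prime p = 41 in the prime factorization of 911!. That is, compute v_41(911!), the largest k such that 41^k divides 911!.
v_41(911!) = 22

Legendre's formula: v_p(n!) = Σ_{k ≥ 1} ⌊n / p^k⌋. For p = 41, n = 911, the terms are:
  ⌊911/41^1⌋ = ⌊911/41⌋ = 22
(the next term ⌊911/41^2⌋ = 0, terminating the sum). Summing: v_41(911!) = 22 = 22.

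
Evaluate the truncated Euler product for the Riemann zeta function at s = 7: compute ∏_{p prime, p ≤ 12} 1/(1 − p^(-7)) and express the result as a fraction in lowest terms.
∏ = 731210841345989812500/725156324600530054429

The primes p ≤ 12 are [2, 3, 5, 7, 11]. For each prime, (1 − 1/p^7)^(-1) = p^7 / (p^7 − 1). The product is (1 − 1/2^7)^(-1), (1 − 1/3^7)^(-1), (1 − 1/5^7)^(-1), (1 − 1/7^7)^(-1), (1 − 1/11^7)^(-1) = ∏ p^7 / (p^7 − 1) = 731210841345989812500/725156324600530054429.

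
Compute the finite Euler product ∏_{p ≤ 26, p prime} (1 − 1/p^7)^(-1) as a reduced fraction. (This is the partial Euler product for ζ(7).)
∏ = 48232764637425582400715871008195503014129789903328125/47833390398549347808770198286798982719063238904795968

The primes p ≤ 26 are [2, 3, 5, 7, 11, 13, 17, 19, 23]. For each prime, (1 − 1/p^7)^(-1) = p^7 / (p^7 − 1). The product is (1 − 1/2^7)^(-1), (1 − 1/3^7)^(-1), (1 − 1/5^7)^(-1), (1 − 1/7^7)^(-1), (1 − 1/11^7)^(-1), (1 − 1/13^7)^(-1), (1 − 1/17^7)^(-1), (1 − 1/19^7)^(-1), (1 − 1/23^7)^(-1) = ∏ p^7 / (p^7 − 1) = 48232764637425582400715871008195503014129789903328125/47833390398549347808770198286798982719063238904795968.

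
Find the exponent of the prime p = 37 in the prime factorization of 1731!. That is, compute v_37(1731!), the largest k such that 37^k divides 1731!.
v_37(1731!) = 47

Legendre's formula: v_p(n!) = Σ_{k ≥ 1} ⌊n / p^k⌋. For p = 37, n = 1731, the terms are:
  ⌊1731/37^1⌋ = ⌊1731/37⌋ = 46
  ⌊1731/37^2⌋ = ⌊1731/1369⌋ = 1
(the next term ⌊1731/37^3⌋ = 0, terminating the sum). Summing: v_37(1731!) = 46 + 1 = 47.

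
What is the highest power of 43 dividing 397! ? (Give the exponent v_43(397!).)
v_43(397!) = 9

Legendre's formula: v_p(n!) = Σ_{k ≥ 1} ⌊n / p^k⌋. For p = 43, n = 397, the terms are:
  ⌊397/43^1⌋ = ⌊397/43⌋ = 9
(the next term ⌊397/43^2⌋ = 0, terminating the sum). Summing: v_43(397!) = 9 = 9.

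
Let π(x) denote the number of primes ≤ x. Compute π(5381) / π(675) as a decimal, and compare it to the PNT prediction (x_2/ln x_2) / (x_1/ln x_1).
π(5381)/π(675) = 709/122 ≈ 5.8115;  PNT prediction ≈ 6.0455.

π(675) = 122 and π(5381) = 709, so π(5381)/π(675) ≈ 5.8115. The PNT-predicted ratio is (5381/ln(5381)) / (675/ln(675)) ≈ 6.0455. The two agree to within a few percent, as expected.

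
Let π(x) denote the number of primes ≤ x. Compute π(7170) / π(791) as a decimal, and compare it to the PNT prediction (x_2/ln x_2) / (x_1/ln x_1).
π(7170)/π(791) = 916/138 ≈ 6.6377;  PNT prediction ≈ 6.8137.

π(791) = 138 and π(7170) = 916, so π(7170)/π(791) ≈ 6.6377. The PNT-predicted ratio is (7170/ln(7170)) / (791/ln(791)) ≈ 6.8137. The two agree to within a few percent, as expected.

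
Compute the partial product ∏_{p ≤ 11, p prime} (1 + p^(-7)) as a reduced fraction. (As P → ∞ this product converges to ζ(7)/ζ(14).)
∏ = 102398715604311407906/101557061298054140625

The primes p ≤ 11 are [2, 3, 5, 7, 11]. For each, (1 + 1/p^7) = (p^7 + 1)/p^7. Multiplying these fractions over p ∈ [2, 3, 5, 7, 11] gives 102398715604311407906/101557061298054140625. (In the limit P → ∞ this tends to ζ(7)/ζ(14).)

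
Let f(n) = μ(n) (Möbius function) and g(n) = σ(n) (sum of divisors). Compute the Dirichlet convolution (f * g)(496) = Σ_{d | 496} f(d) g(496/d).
(μ * σ)(496) = 496

Divisors of 496: [1, 2, 4, 8, 16, 31, 62, 124, 248, 496]. For each d | 496:
  d = 1: μ(1) · σ(496/1) = 1 · 992 = 992
  d = 2: μ(2) · σ(496/2) = -1 · 480 = -480
  d = 4: μ(4) · σ(496/4) = 0 · 224 = 0
  d = 8: μ(8) · σ(496/8) = 0 · 96 = 0
  d = 16: μ(16) · σ(496/16) = 0 · 32 = 0
  d = 31: μ(31) · σ(496/31) = -1 · 31 = -31
  d = 62: μ(62) · σ(496/62) = 1 · 15 = 15
  d = 124: μ(124) · σ(496/124) = 0 · 7 = 0
  d = 248: μ(248) · σ(496/248) = 0 · 3 = 0
  d = 496: μ(496) · σ(496/496) = 0 · 1 = 0
Summing: (μ * σ)(496) = 992 + -480 + 0 + 0 + 0 + -31 + 15 + 0 + 0 + 0 = 496.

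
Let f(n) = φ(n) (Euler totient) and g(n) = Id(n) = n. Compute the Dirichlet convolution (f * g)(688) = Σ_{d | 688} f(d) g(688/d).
(φ * Id)(688) = 4080

Divisors of 688: [1, 2, 4, 8, 16, 43, 86, 172, 344, 688]. For each d | 688:
  d = 1: φ(1) · Id(688/1) = 1 · 688 = 688
  d = 2: φ(2) · Id(688/2) = 1 · 344 = 344
  d = 4: φ(4) · Id(688/4) = 2 · 172 = 344
  d = 8: φ(8) · Id(688/8) = 4 · 86 = 344
  d = 16: φ(16) · Id(688/16) = 8 · 43 = 344
  d = 43: φ(43) · Id(688/43) = 42 · 16 = 672
  d = 86: φ(86) · Id(688/86) = 42 · 8 = 336
  d = 172: φ(172) · Id(688/172) = 84 · 4 = 336
  d = 344: φ(344) · Id(688/344) = 168 · 2 = 336
  d = 688: φ(688) · Id(688/688) = 336 · 1 = 336
Summing: (φ * Id)(688) = 688 + 344 + 344 + 344 + 344 + 672 + 336 + 336 + 336 + 336 = 4080.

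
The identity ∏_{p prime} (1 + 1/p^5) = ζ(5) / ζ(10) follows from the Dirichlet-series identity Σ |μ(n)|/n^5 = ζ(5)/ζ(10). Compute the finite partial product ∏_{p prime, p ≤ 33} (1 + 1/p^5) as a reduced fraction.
∏ = 63844361159480726970812326794206836752384/61631932954678205462623400894081119262815

The primes p ≤ 33 are [2, 3, 5, 7, 11, 13, 17, 19, 23, 29, 31]. For each, (1 + 1/p^5) = (p^5 + 1)/p^5. Multiplying these fractions over p ∈ [2, 3, 5, 7, 11, 13, 17, 19, 23, 29, 31] gives 63844361159480726970812326794206836752384/61631932954678205462623400894081119262815. (In the limit P → ∞ this tends to ζ(5)/ζ(10).)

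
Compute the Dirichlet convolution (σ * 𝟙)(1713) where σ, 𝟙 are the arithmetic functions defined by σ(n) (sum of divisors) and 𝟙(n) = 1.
(σ * 𝟙)(1713) = 2865

Divisors of 1713: [1, 3, 571, 1713]. For each d | 1713:
  d = 1: σ(1) · 𝟙(1713/1) = 1 · 1 = 1
  d = 3: σ(3) · 𝟙(1713/3) = 4 · 1 = 4
  d = 571: σ(571) · 𝟙(1713/571) = 572 · 1 = 572
  d = 1713: σ(1713) · 𝟙(1713/1713) = 2288 · 1 = 2288
Summing: (σ * 𝟙)(1713) = 1 + 4 + 572 + 2288 = 2865.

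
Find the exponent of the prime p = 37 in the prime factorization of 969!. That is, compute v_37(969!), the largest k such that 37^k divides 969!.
v_37(969!) = 26

Legendre's formula: v_p(n!) = Σ_{k ≥ 1} ⌊n / p^k⌋. For p = 37, n = 969, the terms are:
  ⌊969/37^1⌋ = ⌊969/37⌋ = 26
(the next term ⌊969/37^2⌋ = 0, terminating the sum). Summing: v_37(969!) = 26 = 26.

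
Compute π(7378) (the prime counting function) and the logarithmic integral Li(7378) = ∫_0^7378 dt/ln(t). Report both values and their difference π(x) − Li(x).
π(7378) = 938;  Li(7378) ≈ 956.90;  π(x) − Li(x) ≈ -18.90.

Direct count of primes ≤ 7378 gives π(7378) = 938. Numerical evaluation of the logarithmic integral gives Li(7378) ≈ 956.90. The difference π(x) − Li(x) ≈ -18.90 is typically negative for small/moderate x (Li(x) overestimates), though Littlewood's theorem shows this sign changes infinitely often.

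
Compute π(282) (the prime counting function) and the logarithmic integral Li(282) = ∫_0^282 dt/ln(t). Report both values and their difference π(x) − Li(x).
π(282) = 60;  Li(282) ≈ 65.16;  π(x) − Li(x) ≈ -5.16.

Direct count of primes ≤ 282 gives π(282) = 60. Numerical evaluation of the logarithmic integral gives Li(282) ≈ 65.16. The difference π(x) − Li(x) ≈ -5.16 is typically negative for small/moderate x (Li(x) overestimates), though Littlewood's theorem shows this sign changes infinitely often.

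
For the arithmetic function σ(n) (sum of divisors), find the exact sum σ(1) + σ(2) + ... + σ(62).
Σ_{n ≤ 62} σ(n) = 3172

Compute σ(n) for each 1 ≤ n ≤ 62: σ(1) = 1, σ(2) = 3, σ(3) = 4, σ(4) = 7, σ(5) = 6, σ(6) = 12, σ(7) = 8, σ(8) = 15, σ(9) = 13, σ(10) = 18, σ(11) = 12, σ(12) = 28, σ(13) = 14, σ(14) = 24, σ(15) = 24, σ(16) = 31, σ(17) = 18, σ(18) = 39, σ(19) = 20, σ(20) = 42, σ(21) = 32, σ(22) = 36, σ(23) = 24, σ(24) = 60, σ(25) = 31, σ(26) = 42, σ(27) = 40, σ(28) = 56, σ(29) = 30, σ(30) = 72, σ(31) = 32, σ(32) = 63, σ(33) = 48, σ(34) = 54, σ(35) = 48, σ(36) = 91, σ(37) = 38, σ(38) = 60, σ(39) = 56, σ(40) = 90, σ(41) = 42, σ(42) = 96, σ(43) = 44, σ(44) = 84, σ(45) = 78, σ(46) = 72, σ(47) = 48, σ(48) = 124, σ(49) = 57, σ(50) = 93, σ(51) = 72, σ(52) = 98, σ(53) = 54, σ(54) = 120, σ(55) = 72, σ(56) = 120, σ(57) = 80, σ(58) = 90, σ(59) = 60, σ(60) = 168, σ(61) = 62, σ(62) = 96. Summing all 62 values: 3172. (Average order: Σ_{n ≤ x} σ(n) ~ (π²/12) x². For x = 62, (π²/12)·62² ≈ 3161.56.)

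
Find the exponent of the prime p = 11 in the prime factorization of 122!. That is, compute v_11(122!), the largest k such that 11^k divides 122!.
v_11(122!) = 12

Legendre's formula: v_p(n!) = Σ_{k ≥ 1} ⌊n / p^k⌋. For p = 11, n = 122, the terms are:
  ⌊122/11^1⌋ = ⌊122/11⌋ = 11
  ⌊122/11^2⌋ = ⌊122/121⌋ = 1
(the next term ⌊122/11^3⌋ = 0, terminating the sum). Summing: v_11(122!) = 11 + 1 = 12.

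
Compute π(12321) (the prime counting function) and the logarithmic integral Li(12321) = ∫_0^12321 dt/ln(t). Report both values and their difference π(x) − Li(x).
π(12321) = 1471;  Li(12321) ≈ 1495.23;  π(x) − Li(x) ≈ -24.23.

Direct count of primes ≤ 12321 gives π(12321) = 1471. Numerical evaluation of the logarithmic integral gives Li(12321) ≈ 1495.23. The difference π(x) − Li(x) ≈ -24.23 is typically negative for small/moderate x (Li(x) overestimates), though Littlewood's theorem shows this sign changes infinitely often.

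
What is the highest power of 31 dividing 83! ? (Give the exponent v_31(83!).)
v_31(83!) = 2

Legendre's formula: v_p(n!) = Σ_{k ≥ 1} ⌊n / p^k⌋. For p = 31, n = 83, the terms are:
  ⌊83/31^1⌋ = ⌊83/31⌋ = 2
(the next term ⌊83/31^2⌋ = 0, terminating the sum). Summing: v_31(83!) = 2 = 2.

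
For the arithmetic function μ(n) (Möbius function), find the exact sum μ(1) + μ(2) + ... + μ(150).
Σ_{n ≤ 150} μ(n) = 0

Compute μ(n) for each 1 ≤ n ≤ 150: μ(1) = 1, μ(2) = -1, μ(3) = -1, μ(4) = 0, μ(5) = -1, μ(6) = 1, μ(7) = -1, μ(8) = 0, μ(9) = 0, μ(10) = 1, μ(11) = -1, μ(12) = 0, μ(13) = -1, μ(14) = 1, μ(15) = 1, μ(16) = 0, μ(17) = -1, μ(18) = 0, μ(19) = -1, μ(20) = 0, μ(21) = 1, μ(22) = 1, μ(23) = -1, μ(24) = 0, μ(25) = 0, μ(26) = 1, μ(27) = 0, μ(28) = 0, μ(29) = -1, μ(30) = -1, μ(31) = -1, μ(32) = 0, μ(33) = 1, μ(34) = 1, μ(35) = 1, μ(36) = 0, μ(37) = -1, μ(38) = 1, μ(39) = 1, μ(40) = 0, μ(41) = -1, μ(42) = -1, μ(43) = -1, μ(44) = 0, μ(45) = 0, μ(46) = 1, μ(47) = -1, μ(48) = 0, μ(49) = 0, μ(50) = 0, μ(51) = 1, μ(52) = 0, μ(53) = -1, μ(54) = 0, μ(55) = 1, μ(56) = 0, μ(57) = 1, μ(58) = 1, μ(59) = -1, μ(60) = 0, μ(61) = -1, μ(62) = 1, μ(63) = 0, μ(64) = 0, μ(65) = 1, μ(66) = -1, μ(67) = -1, μ(68) = 0, μ(69) = 1, μ(70) = -1, μ(71) = -1, μ(72) = 0, μ(73) = -1, μ(74) = 1, μ(75) = 0, μ(76) = 0, μ(77) = 1, μ(78) = -1, μ(79) = -1, μ(80) = 0, μ(81) = 0, μ(82) = 1, μ(83) = -1, μ(84) = 0, μ(85) = 1, μ(86) = 1, μ(87) = 1, μ(88) = 0, μ(89) = -1, μ(90) = 0, μ(91) = 1, μ(92) = 0, μ(93) = 1, μ(94) = 1, μ(95) = 1, μ(96) = 0, μ(97) = -1, μ(98) = 0, μ(99) = 0, μ(100) = 0, μ(101) = -1, μ(102) = -1, μ(103) = -1, μ(104) = 0, μ(105) = -1, μ(106) = 1, μ(107) = -1, μ(108) = 0, μ(109) = -1, μ(110) = -1, μ(111) = 1, μ(112) = 0, μ(113) = -1, μ(114) = -1, μ(115) = 1, μ(116) = 0, μ(117) = 0, μ(118) = 1, μ(119) = 1, μ(120) = 0, μ(121) = 0, μ(122) = 1, μ(123) = 1, μ(124) = 0, μ(125) = 0, μ(126) = 0, μ(127) = -1, μ(128) = 0, μ(129) = 1, μ(130) = -1, μ(131) = -1, μ(132) = 0, μ(133) = 1, μ(134) = 1, μ(135) = 0, μ(136) = 0, μ(137) = -1, μ(138) = -1, μ(139) = -1, μ(140) = 0, μ(141) = 1, μ(142) = 1, μ(143) = 1, μ(144) = 0, μ(145) = 1, μ(146) = 1, μ(147) = 0, μ(148) = 0, μ(149) = -1, μ(150) = 0. Summing all 150 values: 0. (Mertens function M(x) = Σ_{n ≤ x} μ(n); on average M(x) should be small (PNT ⟺ M(x) = o(x)).)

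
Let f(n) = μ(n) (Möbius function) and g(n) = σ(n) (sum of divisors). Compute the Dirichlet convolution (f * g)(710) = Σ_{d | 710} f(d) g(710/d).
(μ * σ)(710) = 710

Divisors of 710: [1, 2, 5, 10, 71, 142, 355, 710]. For each d | 710:
  d = 1: μ(1) · σ(710/1) = 1 · 1296 = 1296
  d = 2: μ(2) · σ(710/2) = -1 · 432 = -432
  d = 5: μ(5) · σ(710/5) = -1 · 216 = -216
  d = 10: μ(10) · σ(710/10) = 1 · 72 = 72
  d = 71: μ(71) · σ(710/71) = -1 · 18 = -18
  d = 142: μ(142) · σ(710/142) = 1 · 6 = 6
  d = 355: μ(355) · σ(710/355) = 1 · 3 = 3
  d = 710: μ(710) · σ(710/710) = -1 · 1 = -1
Summing: (μ * σ)(710) = 1296 + -432 + -216 + 72 + -18 + 6 + 3 + -1 = 710.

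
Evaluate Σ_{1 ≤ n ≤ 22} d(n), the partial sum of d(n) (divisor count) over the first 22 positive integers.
Σ_{n ≤ 22} d(n) = 74

Compute d(n) for each 1 ≤ n ≤ 22: d(1) = 1, d(2) = 2, d(3) = 2, d(4) = 3, d(5) = 2, d(6) = 4, d(7) = 2, d(8) = 4, d(9) = 3, d(10) = 4, d(11) = 2, d(12) = 6, d(13) = 2, d(14) = 4, d(15) = 4, d(16) = 5, d(17) = 2, d(18) = 6, d(19) = 2, d(20) = 6, d(21) = 4, d(22) = 4. Summing all 22 values: 74. (Dirichlet's divisor formula: Σ_{n ≤ x} d(n) = x ln(x) + (2γ − 1) x + O(√x). For x = 22, the asymptotic estimate is ≈ 71.40.)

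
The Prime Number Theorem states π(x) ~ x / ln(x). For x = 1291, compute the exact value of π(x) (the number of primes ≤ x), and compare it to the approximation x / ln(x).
π(1291) = 210;  x/ln(x) ≈ 180.23;  relative error ≈ 14.18%.

Directly count primes up to 1291: π(1291) = 210. The PNT approximation gives 1291/ln(1291) ≈ 1291/7.16317 ≈ 180.23. Relative error (π(x) − x/ln(x)) / π(x) ≈ 14.18%; the approximation is known to undercount slightly (Li(x) is a better estimate).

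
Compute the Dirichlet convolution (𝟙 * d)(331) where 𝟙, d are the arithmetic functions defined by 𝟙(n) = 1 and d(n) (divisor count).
(𝟙 * d)(331) = 3

Divisors of 331: [1, 331]. For each d | 331:
  d = 1: 𝟙(1) · d(331/1) = 1 · 2 = 2
  d = 331: 𝟙(331) · d(331/331) = 1 · 1 = 1
Summing: (𝟙 * d)(331) = 2 + 1 = 3.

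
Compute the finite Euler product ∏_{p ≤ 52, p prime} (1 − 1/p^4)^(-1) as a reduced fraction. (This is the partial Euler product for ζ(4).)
∏ = 65572203587643632473857746546522240898588901/60584710506150227098341885345792000000000000

The primes p ≤ 52 are [2, 3, 5, 7, 11, 13, 17, 19, 23, 29, 31, 37, 41, 43, 47]. For each prime, (1 − 1/p^4)^(-1) = p^4 / (p^4 − 1). The product is (1 − 1/2^4)^(-1), (1 − 1/3^4)^(-1), (1 − 1/5^4)^(-1), (1 − 1/7^4)^(-1), (1 − 1/11^4)^(-1), (1 − 1/13^4)^(-1), (1 − 1/17^4)^(-1), (1 − 1/19^4)^(-1), (1 − 1/23^4)^(-1), (1 − 1/29^4)^(-1), (1 − 1/31^4)^(-1), (1 − 1/37^4)^(-1), (1 − 1/41^4)^(-1), (1 − 1/43^4)^(-1), (1 − 1/47^4)^(-1) = ∏ p^4 / (p^4 − 1) = 65572203587643632473857746546522240898588901/60584710506150227098341885345792000000000000.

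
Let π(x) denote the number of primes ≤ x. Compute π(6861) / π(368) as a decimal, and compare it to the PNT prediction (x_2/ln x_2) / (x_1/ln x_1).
π(6861)/π(368) = 882/73 ≈ 12.0822;  PNT prediction ≈ 12.4695.

π(368) = 73 and π(6861) = 882, so π(6861)/π(368) ≈ 12.0822. The PNT-predicted ratio is (6861/ln(6861)) / (368/ln(368)) ≈ 12.4695. The two agree to within a few percent, as expected.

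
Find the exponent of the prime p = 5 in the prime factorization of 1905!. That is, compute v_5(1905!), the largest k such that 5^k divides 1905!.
v_5(1905!) = 475

Legendre's formula: v_p(n!) = Σ_{k ≥ 1} ⌊n / p^k⌋. For p = 5, n = 1905, the terms are:
  ⌊1905/5^1⌋ = ⌊1905/5⌋ = 381
  ⌊1905/5^2⌋ = ⌊1905/25⌋ = 76
  ⌊1905/5^3⌋ = ⌊1905/125⌋ = 15
  ⌊1905/5^4⌋ = ⌊1905/625⌋ = 3
(the next term ⌊1905/5^5⌋ = 0, terminating the sum). Summing: v_5(1905!) = 381 + 76 + 15 + 3 = 475.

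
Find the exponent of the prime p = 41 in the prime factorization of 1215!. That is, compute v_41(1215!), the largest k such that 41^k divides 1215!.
v_41(1215!) = 29

Legendre's formula: v_p(n!) = Σ_{k ≥ 1} ⌊n / p^k⌋. For p = 41, n = 1215, the terms are:
  ⌊1215/41^1⌋ = ⌊1215/41⌋ = 29
(the next term ⌊1215/41^2⌋ = 0, terminating the sum). Summing: v_41(1215!) = 29 = 29.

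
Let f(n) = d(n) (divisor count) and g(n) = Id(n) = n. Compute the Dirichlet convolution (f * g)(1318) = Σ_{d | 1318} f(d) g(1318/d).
(d * Id)(1318) = 2644

Divisors of 1318: [1, 2, 659, 1318]. For each d | 1318:
  d = 1: d(1) · Id(1318/1) = 1 · 1318 = 1318
  d = 2: d(2) · Id(1318/2) = 2 · 659 = 1318
  d = 659: d(659) · Id(1318/659) = 2 · 2 = 4
  d = 1318: d(1318) · Id(1318/1318) = 4 · 1 = 4
Summing: (d * Id)(1318) = 1318 + 1318 + 4 + 4 = 2644.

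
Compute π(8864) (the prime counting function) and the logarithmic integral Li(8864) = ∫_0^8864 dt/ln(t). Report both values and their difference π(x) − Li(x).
π(8864) = 1105;  Li(8864) ≈ 1122.00;  π(x) − Li(x) ≈ -17.00.

Direct count of primes ≤ 8864 gives π(8864) = 1105. Numerical evaluation of the logarithmic integral gives Li(8864) ≈ 1122.00. The difference π(x) − Li(x) ≈ -17.00 is typically negative for small/moderate x (Li(x) overestimates), though Littlewood's theorem shows this sign changes infinitely often.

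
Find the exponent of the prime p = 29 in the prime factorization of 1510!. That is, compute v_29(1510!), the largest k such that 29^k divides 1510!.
v_29(1510!) = 53

Legendre's formula: v_p(n!) = Σ_{k ≥ 1} ⌊n / p^k⌋. For p = 29, n = 1510, the terms are:
  ⌊1510/29^1⌋ = ⌊1510/29⌋ = 52
  ⌊1510/29^2⌋ = ⌊1510/841⌋ = 1
(the next term ⌊1510/29^3⌋ = 0, terminating the sum). Summing: v_29(1510!) = 52 + 1 = 53.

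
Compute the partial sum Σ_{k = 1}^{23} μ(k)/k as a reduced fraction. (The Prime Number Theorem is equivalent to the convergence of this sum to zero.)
Σ μ(k)/k = -249979/223092870

Values of μ(k) for 1 ≤ k ≤ 23: μ(1) = 1, μ(2) = -1, μ(3) = -1, μ(5) = -1, μ(6) = 1, μ(7) = -1, μ(10) = 1, μ(11) = -1, μ(13) = -1, μ(14) = 1, μ(15) = 1, μ(17) = -1, μ(19) = -1, μ(21) = 1, μ(22) = 1, μ(23) = -1, with μ = 0 on non-squarefree integers. Summing μ(k)/k for k where μ(k) ≠ 0 gives -249979/223092870 ≈ -0.0011. (PNT ⟺ this sum → 0 as n → ∞.)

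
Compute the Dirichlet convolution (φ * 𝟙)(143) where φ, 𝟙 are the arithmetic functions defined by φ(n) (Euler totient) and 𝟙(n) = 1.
(φ * 𝟙)(143) = 143

Divisors of 143: [1, 11, 13, 143]. For each d | 143:
  d = 1: φ(1) · 𝟙(143/1) = 1 · 1 = 1
  d = 11: φ(11) · 𝟙(143/11) = 10 · 1 = 10
  d = 13: φ(13) · 𝟙(143/13) = 12 · 1 = 12
  d = 143: φ(143) · 𝟙(143/143) = 120 · 1 = 120
Summing: (φ * 𝟙)(143) = 1 + 10 + 12 + 120 = 143.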